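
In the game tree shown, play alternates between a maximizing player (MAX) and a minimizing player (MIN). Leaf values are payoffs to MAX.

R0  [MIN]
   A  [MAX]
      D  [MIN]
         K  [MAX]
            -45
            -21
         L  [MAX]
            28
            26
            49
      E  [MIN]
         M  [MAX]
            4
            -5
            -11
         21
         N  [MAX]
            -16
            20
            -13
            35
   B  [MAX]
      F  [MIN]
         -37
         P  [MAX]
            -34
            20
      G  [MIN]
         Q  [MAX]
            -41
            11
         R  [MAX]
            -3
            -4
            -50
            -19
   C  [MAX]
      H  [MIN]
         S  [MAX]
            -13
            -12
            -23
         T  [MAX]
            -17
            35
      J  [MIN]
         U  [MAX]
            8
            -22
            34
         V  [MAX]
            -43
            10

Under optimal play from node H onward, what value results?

S (MAX): max(-13, -12, -23) = -12
T (MAX): max(-17, 35) = 35
H (MIN): min(-12, 35) = -12

-12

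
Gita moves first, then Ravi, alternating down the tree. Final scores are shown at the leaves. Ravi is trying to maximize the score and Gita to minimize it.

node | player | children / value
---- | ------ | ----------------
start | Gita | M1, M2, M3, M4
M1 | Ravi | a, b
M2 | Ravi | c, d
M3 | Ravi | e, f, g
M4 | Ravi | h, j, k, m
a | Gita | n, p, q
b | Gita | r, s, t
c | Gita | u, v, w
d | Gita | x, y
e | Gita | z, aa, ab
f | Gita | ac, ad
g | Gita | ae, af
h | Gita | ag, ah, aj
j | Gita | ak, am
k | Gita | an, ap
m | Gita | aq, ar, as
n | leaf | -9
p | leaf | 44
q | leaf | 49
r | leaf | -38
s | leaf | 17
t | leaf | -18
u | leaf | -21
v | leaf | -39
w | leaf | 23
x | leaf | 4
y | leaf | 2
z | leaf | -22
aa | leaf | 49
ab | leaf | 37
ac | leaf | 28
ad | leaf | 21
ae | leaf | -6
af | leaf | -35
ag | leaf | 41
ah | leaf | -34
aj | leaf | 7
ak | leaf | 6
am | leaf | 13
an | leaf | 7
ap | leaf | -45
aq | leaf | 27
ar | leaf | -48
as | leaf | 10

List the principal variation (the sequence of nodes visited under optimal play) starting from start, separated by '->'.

start -> M1 -> a -> n

a (Gita): min(-9, 44, 49) = -9
b (Gita): min(-38, 17, -18) = -38
M1 (Ravi): max(-9, -38) = -9
c (Gita): min(-21, -39, 23) = -39
d (Gita): min(4, 2) = 2
M2 (Ravi): max(-39, 2) = 2
e (Gita): min(-22, 49, 37) = -22
f (Gita): min(28, 21) = 21
g (Gita): min(-6, -35) = -35
M3 (Ravi): max(-22, 21, -35) = 21
h (Gita): min(41, -34, 7) = -34
j (Gita): min(6, 13) = 6
k (Gita): min(7, -45) = -45
m (Gita): min(27, -48, 10) = -48
M4 (Ravi): max(-34, 6, -45, -48) = 6
start (Gita): min(-9, 2, 21, 6) = -9
At start, Gita picks M1 (lowest: -9).
At M1, Ravi picks a (highest: -9).
At a, Gita picks n (lowest: -9).
Terminal value -9.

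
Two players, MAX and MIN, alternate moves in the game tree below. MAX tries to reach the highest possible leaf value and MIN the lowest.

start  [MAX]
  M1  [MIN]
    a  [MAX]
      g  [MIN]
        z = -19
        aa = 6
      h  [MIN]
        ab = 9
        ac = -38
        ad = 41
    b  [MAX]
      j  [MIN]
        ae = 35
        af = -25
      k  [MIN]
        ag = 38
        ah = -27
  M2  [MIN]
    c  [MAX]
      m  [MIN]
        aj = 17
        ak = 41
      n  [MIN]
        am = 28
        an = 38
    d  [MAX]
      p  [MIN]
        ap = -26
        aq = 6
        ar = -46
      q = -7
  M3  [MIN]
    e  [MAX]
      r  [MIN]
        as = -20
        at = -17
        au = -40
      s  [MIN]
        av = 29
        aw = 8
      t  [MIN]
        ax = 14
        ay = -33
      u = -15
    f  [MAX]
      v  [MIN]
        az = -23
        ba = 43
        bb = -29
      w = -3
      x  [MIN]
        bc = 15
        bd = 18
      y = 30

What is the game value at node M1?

g (MIN): min(-19, 6) = -19
h (MIN): min(9, -38, 41) = -38
a (MAX): max(-19, -38) = -19
j (MIN): min(35, -25) = -25
k (MIN): min(38, -27) = -27
b (MAX): max(-25, -27) = -25
M1 (MIN): min(-19, -25) = -25

-25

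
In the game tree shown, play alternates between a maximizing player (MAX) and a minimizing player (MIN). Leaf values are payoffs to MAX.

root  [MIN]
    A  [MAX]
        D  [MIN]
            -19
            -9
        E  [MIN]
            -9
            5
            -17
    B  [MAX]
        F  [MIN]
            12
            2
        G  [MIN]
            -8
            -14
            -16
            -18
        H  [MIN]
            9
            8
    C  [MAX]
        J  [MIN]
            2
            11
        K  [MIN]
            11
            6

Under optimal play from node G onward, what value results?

-18

G (MIN): min(-8, -14, -16, -18) = -18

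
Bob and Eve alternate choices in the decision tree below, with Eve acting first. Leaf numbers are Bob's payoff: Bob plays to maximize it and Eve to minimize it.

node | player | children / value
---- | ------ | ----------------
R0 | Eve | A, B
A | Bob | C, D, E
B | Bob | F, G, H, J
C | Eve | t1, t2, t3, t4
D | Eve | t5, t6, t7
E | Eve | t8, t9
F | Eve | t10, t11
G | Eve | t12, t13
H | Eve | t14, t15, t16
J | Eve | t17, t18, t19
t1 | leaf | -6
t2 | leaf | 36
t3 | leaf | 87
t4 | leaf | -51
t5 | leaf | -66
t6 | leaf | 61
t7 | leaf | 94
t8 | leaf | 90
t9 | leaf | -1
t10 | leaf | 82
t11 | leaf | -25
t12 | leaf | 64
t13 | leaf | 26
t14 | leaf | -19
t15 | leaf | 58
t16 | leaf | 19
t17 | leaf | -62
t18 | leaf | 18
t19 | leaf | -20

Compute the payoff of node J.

J (Eve): min(-62, 18, -20) = -62

-62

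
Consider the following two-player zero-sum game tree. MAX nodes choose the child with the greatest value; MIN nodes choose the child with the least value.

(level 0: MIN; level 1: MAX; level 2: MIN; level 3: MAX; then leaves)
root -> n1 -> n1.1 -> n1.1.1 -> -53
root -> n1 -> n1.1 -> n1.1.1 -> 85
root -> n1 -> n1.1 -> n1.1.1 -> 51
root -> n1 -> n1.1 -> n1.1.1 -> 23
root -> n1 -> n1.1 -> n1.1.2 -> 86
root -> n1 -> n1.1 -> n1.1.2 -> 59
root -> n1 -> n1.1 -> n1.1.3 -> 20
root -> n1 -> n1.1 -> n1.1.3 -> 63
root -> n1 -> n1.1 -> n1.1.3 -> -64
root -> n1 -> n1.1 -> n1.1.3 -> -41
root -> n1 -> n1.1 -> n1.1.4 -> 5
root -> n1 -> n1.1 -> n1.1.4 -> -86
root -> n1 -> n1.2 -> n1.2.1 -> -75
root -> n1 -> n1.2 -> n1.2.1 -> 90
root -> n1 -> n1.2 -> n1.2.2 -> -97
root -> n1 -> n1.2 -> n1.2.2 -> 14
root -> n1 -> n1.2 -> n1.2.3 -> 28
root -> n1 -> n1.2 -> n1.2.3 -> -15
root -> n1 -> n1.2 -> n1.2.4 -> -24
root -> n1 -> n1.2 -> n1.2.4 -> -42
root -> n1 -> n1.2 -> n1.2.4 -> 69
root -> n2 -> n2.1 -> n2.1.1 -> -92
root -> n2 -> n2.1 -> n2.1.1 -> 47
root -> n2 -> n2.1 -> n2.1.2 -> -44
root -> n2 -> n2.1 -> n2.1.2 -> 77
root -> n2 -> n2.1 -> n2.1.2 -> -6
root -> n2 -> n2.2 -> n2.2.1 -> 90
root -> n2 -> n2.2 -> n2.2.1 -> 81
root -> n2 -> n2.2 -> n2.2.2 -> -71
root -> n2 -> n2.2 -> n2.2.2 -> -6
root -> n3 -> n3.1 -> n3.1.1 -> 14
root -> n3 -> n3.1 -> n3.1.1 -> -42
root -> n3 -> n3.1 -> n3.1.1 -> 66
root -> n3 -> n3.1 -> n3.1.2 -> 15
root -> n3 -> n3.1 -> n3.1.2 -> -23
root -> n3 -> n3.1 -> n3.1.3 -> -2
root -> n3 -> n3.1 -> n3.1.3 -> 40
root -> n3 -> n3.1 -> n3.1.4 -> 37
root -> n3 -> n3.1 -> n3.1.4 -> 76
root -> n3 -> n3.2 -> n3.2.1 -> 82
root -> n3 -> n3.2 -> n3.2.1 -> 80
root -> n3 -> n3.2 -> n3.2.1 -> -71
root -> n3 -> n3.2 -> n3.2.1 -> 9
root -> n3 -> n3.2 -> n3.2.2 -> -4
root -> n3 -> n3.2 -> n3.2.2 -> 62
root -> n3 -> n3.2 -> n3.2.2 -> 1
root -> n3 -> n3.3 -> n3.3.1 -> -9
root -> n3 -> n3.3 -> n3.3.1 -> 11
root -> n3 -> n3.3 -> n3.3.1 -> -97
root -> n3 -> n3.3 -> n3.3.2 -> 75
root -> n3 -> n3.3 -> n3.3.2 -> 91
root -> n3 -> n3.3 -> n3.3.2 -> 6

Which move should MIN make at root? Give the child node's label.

n1

n1.1.1 (MAX): max(-53, 85, 51, 23) = 85
n1.1.2 (MAX): max(86, 59) = 86
n1.1.3 (MAX): max(20, 63, -64, -41) = 63
n1.1.4 (MAX): max(5, -86) = 5
n1.1 (MIN): min(85, 86, 63, 5) = 5
n1.2.1 (MAX): max(-75, 90) = 90
n1.2.2 (MAX): max(-97, 14) = 14
n1.2.3 (MAX): max(28, -15) = 28
n1.2.4 (MAX): max(-24, -42, 69) = 69
n1.2 (MIN): min(90, 14, 28, 69) = 14
n1 (MAX): max(5, 14) = 14
n2.1.1 (MAX): max(-92, 47) = 47
n2.1.2 (MAX): max(-44, 77, -6) = 77
n2.1 (MIN): min(47, 77) = 47
n2.2.1 (MAX): max(90, 81) = 90
n2.2.2 (MAX): max(-71, -6) = -6
n2.2 (MIN): min(90, -6) = -6
n2 (MAX): max(47, -6) = 47
n3.1.1 (MAX): max(14, -42, 66) = 66
n3.1.2 (MAX): max(15, -23) = 15
n3.1.3 (MAX): max(-2, 40) = 40
n3.1.4 (MAX): max(37, 76) = 76
n3.1 (MIN): min(66, 15, 40, 76) = 15
n3.2.1 (MAX): max(82, 80, -71, 9) = 82
n3.2.2 (MAX): max(-4, 62, 1) = 62
n3.2 (MIN): min(82, 62) = 62
n3.3.1 (MAX): max(-9, 11, -97) = 11
n3.3.2 (MAX): max(75, 91, 6) = 91
n3.3 (MIN): min(11, 91) = 11
n3 (MAX): max(15, 62, 11) = 62
root (MIN): min(14, 47, 62) = 14
MIN at root wants the lowest of {n1=14, n2=47, n3=62}, so chooses n1.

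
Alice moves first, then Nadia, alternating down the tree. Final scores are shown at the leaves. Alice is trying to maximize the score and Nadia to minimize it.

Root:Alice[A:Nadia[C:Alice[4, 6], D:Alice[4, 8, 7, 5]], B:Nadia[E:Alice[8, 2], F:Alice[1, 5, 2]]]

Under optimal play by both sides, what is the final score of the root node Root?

6

C (Alice): max(4, 6) = 6
D (Alice): max(4, 8, 7, 5) = 8
A (Nadia): min(6, 8) = 6
E (Alice): max(8, 2) = 8
F (Alice): max(1, 5, 2) = 5
B (Nadia): min(8, 5) = 5
Root (Alice): max(6, 5) = 6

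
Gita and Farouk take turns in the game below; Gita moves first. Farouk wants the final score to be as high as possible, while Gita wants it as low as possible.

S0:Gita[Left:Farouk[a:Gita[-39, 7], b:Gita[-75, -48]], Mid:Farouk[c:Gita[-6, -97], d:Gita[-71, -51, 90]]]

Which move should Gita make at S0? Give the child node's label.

Mid

a (Gita): min(-39, 7) = -39
b (Gita): min(-75, -48) = -75
Left (Farouk): max(-39, -75) = -39
c (Gita): min(-6, -97) = -97
d (Gita): min(-71, -51, 90) = -71
Mid (Farouk): max(-97, -71) = -71
S0 (Gita): min(-39, -71) = -71
Gita at S0 wants the lowest of {Left=-39, Mid=-71}, so chooses Mid.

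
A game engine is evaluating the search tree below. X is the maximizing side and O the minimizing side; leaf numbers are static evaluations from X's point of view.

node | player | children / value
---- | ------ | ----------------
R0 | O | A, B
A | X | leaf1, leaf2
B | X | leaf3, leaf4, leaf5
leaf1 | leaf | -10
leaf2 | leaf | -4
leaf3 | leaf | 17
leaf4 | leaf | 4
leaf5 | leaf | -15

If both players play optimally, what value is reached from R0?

A (X): max(-10, -4) = -4
B (X): max(17, 4, -15) = 17
R0 (O): min(-4, 17) = -4

-4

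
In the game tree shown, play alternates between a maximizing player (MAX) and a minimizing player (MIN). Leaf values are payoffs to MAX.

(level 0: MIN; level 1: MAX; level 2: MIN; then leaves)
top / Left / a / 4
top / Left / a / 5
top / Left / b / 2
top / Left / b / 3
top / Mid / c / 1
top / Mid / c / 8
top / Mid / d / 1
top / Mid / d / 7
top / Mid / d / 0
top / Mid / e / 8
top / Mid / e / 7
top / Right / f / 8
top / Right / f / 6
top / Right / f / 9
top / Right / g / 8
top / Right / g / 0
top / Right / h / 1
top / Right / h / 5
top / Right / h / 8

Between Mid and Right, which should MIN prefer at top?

c (MIN): min(1, 8) = 1
d (MIN): min(1, 7, 0) = 0
e (MIN): min(8, 7) = 7
Mid (MAX): max(1, 0, 7) = 7
f (MIN): min(8, 6, 9) = 6
g (MIN): min(8, 0) = 0
h (MIN): min(1, 5, 8) = 1
Right (MAX): max(6, 0, 1) = 6
MIN prefers the lower value; Mid=7, Right=6. Right is better since 6 < 7.

Right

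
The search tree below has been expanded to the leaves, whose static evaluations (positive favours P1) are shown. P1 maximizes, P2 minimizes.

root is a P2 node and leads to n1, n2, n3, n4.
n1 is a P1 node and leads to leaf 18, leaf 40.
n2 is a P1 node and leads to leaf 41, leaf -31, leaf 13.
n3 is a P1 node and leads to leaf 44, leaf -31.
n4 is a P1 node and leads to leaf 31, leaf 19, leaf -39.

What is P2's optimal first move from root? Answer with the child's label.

n4

n1 (P1): max(18, 40) = 40
n2 (P1): max(41, -31, 13) = 41
n3 (P1): max(44, -31) = 44
n4 (P1): max(31, 19, -39) = 31
root (P2): min(40, 41, 44, 31) = 31
P2 at root wants the lowest of {n1=40, n2=41, n3=44, n4=31}, so chooses n4.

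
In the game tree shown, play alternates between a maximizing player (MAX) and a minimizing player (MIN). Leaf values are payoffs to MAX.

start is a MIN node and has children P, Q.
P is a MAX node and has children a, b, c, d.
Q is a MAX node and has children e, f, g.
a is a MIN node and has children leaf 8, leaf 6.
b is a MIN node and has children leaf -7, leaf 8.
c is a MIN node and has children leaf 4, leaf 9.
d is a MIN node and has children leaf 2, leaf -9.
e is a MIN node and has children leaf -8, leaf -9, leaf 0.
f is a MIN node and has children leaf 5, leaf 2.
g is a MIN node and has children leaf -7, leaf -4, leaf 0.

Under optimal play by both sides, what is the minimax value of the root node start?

a (MIN): min(8, 6) = 6
b (MIN): min(-7, 8) = -7
c (MIN): min(4, 9) = 4
d (MIN): min(2, -9) = -9
P (MAX): max(6, -7, 4, -9) = 6
e (MIN): min(-8, -9, 0) = -9
f (MIN): min(5, 2) = 2
g (MIN): min(-7, -4, 0) = -7
Q (MAX): max(-9, 2, -7) = 2
start (MIN): min(6, 2) = 2

2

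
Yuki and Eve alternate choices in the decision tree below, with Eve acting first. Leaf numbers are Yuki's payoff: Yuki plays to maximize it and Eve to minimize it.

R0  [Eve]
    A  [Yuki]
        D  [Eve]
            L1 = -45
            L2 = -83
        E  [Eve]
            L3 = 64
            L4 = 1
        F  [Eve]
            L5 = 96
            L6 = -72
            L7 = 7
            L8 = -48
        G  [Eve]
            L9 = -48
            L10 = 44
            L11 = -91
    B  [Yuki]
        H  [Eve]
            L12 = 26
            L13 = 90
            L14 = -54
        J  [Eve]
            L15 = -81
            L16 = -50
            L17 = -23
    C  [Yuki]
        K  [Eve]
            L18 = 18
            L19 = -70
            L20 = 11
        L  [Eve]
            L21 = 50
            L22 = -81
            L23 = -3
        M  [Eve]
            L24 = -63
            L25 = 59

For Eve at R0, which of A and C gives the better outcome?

D (Eve): min(-45, -83) = -83
E (Eve): min(64, 1) = 1
F (Eve): min(96, -72, 7, -48) = -72
G (Eve): min(-48, 44, -91) = -91
A (Yuki): max(-83, 1, -72, -91) = 1
K (Eve): min(18, -70, 11) = -70
L (Eve): min(50, -81, -3) = -81
M (Eve): min(-63, 59) = -63
C (Yuki): max(-70, -81, -63) = -63
Eve prefers the lower value; A=1, C=-63. C is better since -63 < 1.

C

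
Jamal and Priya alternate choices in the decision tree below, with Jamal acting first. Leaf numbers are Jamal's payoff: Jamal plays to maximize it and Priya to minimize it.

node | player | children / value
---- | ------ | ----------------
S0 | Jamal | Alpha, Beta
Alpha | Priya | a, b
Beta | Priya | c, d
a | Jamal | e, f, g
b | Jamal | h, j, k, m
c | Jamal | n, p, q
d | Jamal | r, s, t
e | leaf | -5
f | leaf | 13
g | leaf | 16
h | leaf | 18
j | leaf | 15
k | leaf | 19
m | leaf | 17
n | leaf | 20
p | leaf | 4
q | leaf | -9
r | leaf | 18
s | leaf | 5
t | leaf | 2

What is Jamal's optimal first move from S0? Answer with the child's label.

Beta

a (Jamal): max(-5, 13, 16) = 16
b (Jamal): max(18, 15, 19, 17) = 19
Alpha (Priya): min(16, 19) = 16
c (Jamal): max(20, 4, -9) = 20
d (Jamal): max(18, 5, 2) = 18
Beta (Priya): min(20, 18) = 18
S0 (Jamal): max(16, 18) = 18
Jamal at S0 wants the highest of {Alpha=16, Beta=18}, so chooses Beta.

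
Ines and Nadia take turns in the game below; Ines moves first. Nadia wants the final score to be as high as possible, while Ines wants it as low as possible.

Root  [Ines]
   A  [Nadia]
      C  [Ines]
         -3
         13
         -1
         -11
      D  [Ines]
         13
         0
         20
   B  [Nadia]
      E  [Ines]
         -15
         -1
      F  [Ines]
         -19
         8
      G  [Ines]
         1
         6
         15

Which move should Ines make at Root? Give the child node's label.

A

C (Ines): min(-3, 13, -1, -11) = -11
D (Ines): min(13, 0, 20) = 0
A (Nadia): max(-11, 0) = 0
E (Ines): min(-15, -1) = -15
F (Ines): min(-19, 8) = -19
G (Ines): min(1, 6, 15) = 1
B (Nadia): max(-15, -19, 1) = 1
Root (Ines): min(0, 1) = 0
Ines at Root wants the lowest of {A=0, B=1}, so chooses A.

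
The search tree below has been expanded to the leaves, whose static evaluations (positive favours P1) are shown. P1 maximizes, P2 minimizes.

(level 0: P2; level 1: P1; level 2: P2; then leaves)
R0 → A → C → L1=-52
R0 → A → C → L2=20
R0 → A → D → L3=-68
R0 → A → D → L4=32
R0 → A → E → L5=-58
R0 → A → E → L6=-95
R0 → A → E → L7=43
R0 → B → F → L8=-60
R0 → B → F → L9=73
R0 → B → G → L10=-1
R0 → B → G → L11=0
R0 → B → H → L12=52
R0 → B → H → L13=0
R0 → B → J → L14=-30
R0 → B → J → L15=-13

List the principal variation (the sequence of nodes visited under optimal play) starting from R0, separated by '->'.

R0 -> A -> C -> L1

C (P2): min(-52, 20) = -52
D (P2): min(-68, 32) = -68
E (P2): min(-58, -95, 43) = -95
A (P1): max(-52, -68, -95) = -52
F (P2): min(-60, 73) = -60
G (P2): min(-1, 0) = -1
H (P2): min(52, 0) = 0
J (P2): min(-30, -13) = -30
B (P1): max(-60, -1, 0, -30) = 0
R0 (P2): min(-52, 0) = -52
At R0, P2 picks A (lowest: -52).
At A, P1 picks C (highest: -52).
At C, P2 picks L1 (lowest: -52).
Terminal value -52.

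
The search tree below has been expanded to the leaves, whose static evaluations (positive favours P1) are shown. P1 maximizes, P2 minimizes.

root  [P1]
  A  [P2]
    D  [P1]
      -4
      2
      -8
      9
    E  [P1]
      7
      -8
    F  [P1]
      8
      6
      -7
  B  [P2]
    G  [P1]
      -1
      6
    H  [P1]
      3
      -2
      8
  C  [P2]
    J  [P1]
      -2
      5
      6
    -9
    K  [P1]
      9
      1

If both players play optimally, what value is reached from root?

7

D (P1): max(-4, 2, -8, 9) = 9
E (P1): max(7, -8) = 7
F (P1): max(8, 6, -7) = 8
A (P2): min(9, 7, 8) = 7
G (P1): max(-1, 6) = 6
H (P1): max(3, -2, 8) = 8
B (P2): min(6, 8) = 6
J (P1): max(-2, 5, 6) = 6
K (P1): max(9, 1) = 9
C (P2): min(6, -9, 9) = -9
root (P1): max(7, 6, -9) = 7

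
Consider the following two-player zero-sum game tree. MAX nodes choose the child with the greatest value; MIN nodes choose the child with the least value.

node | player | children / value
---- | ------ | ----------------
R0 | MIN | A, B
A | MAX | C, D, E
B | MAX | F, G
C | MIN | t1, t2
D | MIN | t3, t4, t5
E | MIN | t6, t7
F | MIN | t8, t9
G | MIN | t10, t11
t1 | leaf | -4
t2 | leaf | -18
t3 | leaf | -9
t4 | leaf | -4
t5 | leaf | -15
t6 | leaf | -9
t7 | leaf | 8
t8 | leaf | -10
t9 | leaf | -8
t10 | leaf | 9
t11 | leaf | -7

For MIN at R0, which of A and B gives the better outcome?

C (MIN): min(-4, -18) = -18
D (MIN): min(-9, -4, -15) = -15
E (MIN): min(-9, 8) = -9
A (MAX): max(-18, -15, -9) = -9
F (MIN): min(-10, -8) = -10
G (MIN): min(9, -7) = -7
B (MAX): max(-10, -7) = -7
MIN prefers the lower value; A=-9, B=-7. A is better since -9 < -7.

A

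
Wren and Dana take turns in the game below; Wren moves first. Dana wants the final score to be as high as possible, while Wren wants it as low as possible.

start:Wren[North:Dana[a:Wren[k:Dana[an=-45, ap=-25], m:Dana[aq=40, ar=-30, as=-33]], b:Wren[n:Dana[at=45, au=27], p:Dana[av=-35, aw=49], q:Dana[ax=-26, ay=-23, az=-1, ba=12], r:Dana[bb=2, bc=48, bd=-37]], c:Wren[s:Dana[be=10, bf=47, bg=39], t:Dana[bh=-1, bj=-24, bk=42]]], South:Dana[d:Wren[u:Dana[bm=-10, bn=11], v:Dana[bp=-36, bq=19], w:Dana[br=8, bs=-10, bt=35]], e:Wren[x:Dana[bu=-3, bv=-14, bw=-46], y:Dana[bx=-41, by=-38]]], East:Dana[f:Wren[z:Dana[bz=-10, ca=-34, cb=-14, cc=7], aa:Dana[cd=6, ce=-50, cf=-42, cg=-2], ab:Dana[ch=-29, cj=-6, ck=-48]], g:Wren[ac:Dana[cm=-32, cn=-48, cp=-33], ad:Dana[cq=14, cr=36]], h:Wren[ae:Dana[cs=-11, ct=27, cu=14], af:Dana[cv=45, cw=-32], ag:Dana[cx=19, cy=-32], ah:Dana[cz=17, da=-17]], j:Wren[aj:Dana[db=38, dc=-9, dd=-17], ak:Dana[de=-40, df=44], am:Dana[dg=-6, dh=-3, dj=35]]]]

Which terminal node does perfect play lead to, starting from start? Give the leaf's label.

bn

k (Dana): max(-45, -25) = -25
m (Dana): max(40, -30, -33) = 40
a (Wren): min(-25, 40) = -25
n (Dana): max(45, 27) = 45
p (Dana): max(-35, 49) = 49
q (Dana): max(-26, -23, -1, 12) = 12
r (Dana): max(2, 48, -37) = 48
b (Wren): min(45, 49, 12, 48) = 12
s (Dana): max(10, 47, 39) = 47
t (Dana): max(-1, -24, 42) = 42
c (Wren): min(47, 42) = 42
North (Dana): max(-25, 12, 42) = 42
u (Dana): max(-10, 11) = 11
v (Dana): max(-36, 19) = 19
w (Dana): max(8, -10, 35) = 35
d (Wren): min(11, 19, 35) = 11
x (Dana): max(-3, -14, -46) = -3
y (Dana): max(-41, -38) = -38
e (Wren): min(-3, -38) = -38
South (Dana): max(11, -38) = 11
z (Dana): max(-10, -34, -14, 7) = 7
aa (Dana): max(6, -50, -42, -2) = 6
ab (Dana): max(-29, -6, -48) = -6
f (Wren): min(7, 6, -6) = -6
ac (Dana): max(-32, -48, -33) = -32
ad (Dana): max(14, 36) = 36
g (Wren): min(-32, 36) = -32
ae (Dana): max(-11, 27, 14) = 27
af (Dana): max(45, -32) = 45
ag (Dana): max(19, -32) = 19
ah (Dana): max(17, -17) = 17
h (Wren): min(27, 45, 19, 17) = 17
aj (Dana): max(38, -9, -17) = 38
ak (Dana): max(-40, 44) = 44
am (Dana): max(-6, -3, 35) = 35
j (Wren): min(38, 44, 35) = 35
East (Dana): max(-6, -32, 17, 35) = 35
start (Wren): min(42, 11, 35) = 11
At start, Wren picks South (lowest: 11).
At South, Dana picks d (highest: 11).
At d, Wren picks u (lowest: 11).
At u, Dana picks bn (highest: 11).
Terminal value 11.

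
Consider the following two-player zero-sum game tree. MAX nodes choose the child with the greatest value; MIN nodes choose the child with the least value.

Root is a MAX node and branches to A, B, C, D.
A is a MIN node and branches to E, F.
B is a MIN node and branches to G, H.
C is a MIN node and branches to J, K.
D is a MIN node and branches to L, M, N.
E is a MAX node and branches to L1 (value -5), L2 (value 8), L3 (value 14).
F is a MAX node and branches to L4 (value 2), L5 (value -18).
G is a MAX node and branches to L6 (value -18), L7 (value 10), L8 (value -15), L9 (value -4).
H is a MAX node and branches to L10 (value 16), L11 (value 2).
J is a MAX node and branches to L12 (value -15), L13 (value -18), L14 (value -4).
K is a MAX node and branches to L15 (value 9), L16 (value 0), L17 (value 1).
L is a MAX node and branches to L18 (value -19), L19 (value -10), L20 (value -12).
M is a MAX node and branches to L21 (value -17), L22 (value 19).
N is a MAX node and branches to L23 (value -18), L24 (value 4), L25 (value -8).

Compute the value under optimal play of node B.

G (MAX): max(-18, 10, -15, -4) = 10
H (MAX): max(16, 2) = 16
B (MIN): min(10, 16) = 10

10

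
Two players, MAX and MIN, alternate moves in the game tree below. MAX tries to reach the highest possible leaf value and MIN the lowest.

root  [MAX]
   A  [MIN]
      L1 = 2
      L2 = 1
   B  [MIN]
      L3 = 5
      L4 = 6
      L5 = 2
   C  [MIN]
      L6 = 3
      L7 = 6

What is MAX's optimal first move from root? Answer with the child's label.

A (MIN): min(2, 1) = 1
B (MIN): min(5, 6, 2) = 2
C (MIN): min(3, 6) = 3
root (MAX): max(1, 2, 3) = 3
MAX at root wants the highest of {A=1, B=2, C=3}, so chooses C.

C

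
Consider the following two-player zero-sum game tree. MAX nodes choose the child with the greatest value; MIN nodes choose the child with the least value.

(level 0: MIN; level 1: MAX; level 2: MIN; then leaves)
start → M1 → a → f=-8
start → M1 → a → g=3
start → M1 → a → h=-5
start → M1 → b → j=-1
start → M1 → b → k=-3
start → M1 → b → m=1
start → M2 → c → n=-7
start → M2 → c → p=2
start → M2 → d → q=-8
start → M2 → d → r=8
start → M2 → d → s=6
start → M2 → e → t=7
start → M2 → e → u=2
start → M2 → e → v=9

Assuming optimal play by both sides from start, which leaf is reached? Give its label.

a (MIN): min(-8, 3, -5) = -8
b (MIN): min(-1, -3, 1) = -3
M1 (MAX): max(-8, -3) = -3
c (MIN): min(-7, 2) = -7
d (MIN): min(-8, 8, 6) = -8
e (MIN): min(7, 2, 9) = 2
M2 (MAX): max(-7, -8, 2) = 2
start (MIN): min(-3, 2) = -3
At start, MIN picks M1 (lowest: -3).
At M1, MAX picks b (highest: -3).
At b, MIN picks k (lowest: -3).
Terminal value -3.

k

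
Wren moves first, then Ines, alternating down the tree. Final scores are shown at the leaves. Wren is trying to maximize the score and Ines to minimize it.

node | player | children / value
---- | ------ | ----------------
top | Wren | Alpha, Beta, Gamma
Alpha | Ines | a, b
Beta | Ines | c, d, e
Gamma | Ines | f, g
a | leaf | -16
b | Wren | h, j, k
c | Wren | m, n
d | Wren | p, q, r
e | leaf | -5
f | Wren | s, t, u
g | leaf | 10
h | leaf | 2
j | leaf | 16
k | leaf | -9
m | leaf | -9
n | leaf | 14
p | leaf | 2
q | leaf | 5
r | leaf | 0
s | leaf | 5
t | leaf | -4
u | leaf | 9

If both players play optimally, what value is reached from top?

b (Wren): max(2, 16, -9) = 16
Alpha (Ines): min(-16, 16) = -16
c (Wren): max(-9, 14) = 14
d (Wren): max(2, 5, 0) = 5
Beta (Ines): min(14, 5, -5) = -5
f (Wren): max(5, -4, 9) = 9
Gamma (Ines): min(9, 10) = 9
top (Wren): max(-16, -5, 9) = 9

9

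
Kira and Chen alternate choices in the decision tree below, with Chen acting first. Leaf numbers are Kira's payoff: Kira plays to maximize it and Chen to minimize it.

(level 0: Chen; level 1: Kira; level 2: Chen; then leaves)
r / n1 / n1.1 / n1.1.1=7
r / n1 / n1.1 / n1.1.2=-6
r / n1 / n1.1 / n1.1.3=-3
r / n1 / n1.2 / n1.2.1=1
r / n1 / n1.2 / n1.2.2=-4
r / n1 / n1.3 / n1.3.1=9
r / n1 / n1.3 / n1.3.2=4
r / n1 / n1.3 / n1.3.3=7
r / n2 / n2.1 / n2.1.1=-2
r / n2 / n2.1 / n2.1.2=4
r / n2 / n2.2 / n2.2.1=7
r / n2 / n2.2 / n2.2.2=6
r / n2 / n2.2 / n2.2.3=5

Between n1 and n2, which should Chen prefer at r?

n1.1 (Chen): min(7, -6, -3) = -6
n1.2 (Chen): min(1, -4) = -4
n1.3 (Chen): min(9, 4, 7) = 4
n1 (Kira): max(-6, -4, 4) = 4
n2.1 (Chen): min(-2, 4) = -2
n2.2 (Chen): min(7, 6, 5) = 5
n2 (Kira): max(-2, 5) = 5
Chen prefers the lower value; n1=4, n2=5. n1 is better since 4 < 5.

n1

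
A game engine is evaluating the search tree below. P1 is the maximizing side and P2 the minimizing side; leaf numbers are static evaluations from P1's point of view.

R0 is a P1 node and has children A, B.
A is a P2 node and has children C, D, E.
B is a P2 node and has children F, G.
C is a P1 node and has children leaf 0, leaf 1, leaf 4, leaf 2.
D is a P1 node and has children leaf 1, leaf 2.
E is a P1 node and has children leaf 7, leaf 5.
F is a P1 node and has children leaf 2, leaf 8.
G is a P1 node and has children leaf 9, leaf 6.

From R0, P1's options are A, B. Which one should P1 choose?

C (P1): max(0, 1, 4, 2) = 4
D (P1): max(1, 2) = 2
E (P1): max(7, 5) = 7
A (P2): min(4, 2, 7) = 2
F (P1): max(2, 8) = 8
G (P1): max(9, 6) = 9
B (P2): min(8, 9) = 8
R0 (P1): max(2, 8) = 8
P1 at R0 wants the highest of {A=2, B=8}, so chooses B.

B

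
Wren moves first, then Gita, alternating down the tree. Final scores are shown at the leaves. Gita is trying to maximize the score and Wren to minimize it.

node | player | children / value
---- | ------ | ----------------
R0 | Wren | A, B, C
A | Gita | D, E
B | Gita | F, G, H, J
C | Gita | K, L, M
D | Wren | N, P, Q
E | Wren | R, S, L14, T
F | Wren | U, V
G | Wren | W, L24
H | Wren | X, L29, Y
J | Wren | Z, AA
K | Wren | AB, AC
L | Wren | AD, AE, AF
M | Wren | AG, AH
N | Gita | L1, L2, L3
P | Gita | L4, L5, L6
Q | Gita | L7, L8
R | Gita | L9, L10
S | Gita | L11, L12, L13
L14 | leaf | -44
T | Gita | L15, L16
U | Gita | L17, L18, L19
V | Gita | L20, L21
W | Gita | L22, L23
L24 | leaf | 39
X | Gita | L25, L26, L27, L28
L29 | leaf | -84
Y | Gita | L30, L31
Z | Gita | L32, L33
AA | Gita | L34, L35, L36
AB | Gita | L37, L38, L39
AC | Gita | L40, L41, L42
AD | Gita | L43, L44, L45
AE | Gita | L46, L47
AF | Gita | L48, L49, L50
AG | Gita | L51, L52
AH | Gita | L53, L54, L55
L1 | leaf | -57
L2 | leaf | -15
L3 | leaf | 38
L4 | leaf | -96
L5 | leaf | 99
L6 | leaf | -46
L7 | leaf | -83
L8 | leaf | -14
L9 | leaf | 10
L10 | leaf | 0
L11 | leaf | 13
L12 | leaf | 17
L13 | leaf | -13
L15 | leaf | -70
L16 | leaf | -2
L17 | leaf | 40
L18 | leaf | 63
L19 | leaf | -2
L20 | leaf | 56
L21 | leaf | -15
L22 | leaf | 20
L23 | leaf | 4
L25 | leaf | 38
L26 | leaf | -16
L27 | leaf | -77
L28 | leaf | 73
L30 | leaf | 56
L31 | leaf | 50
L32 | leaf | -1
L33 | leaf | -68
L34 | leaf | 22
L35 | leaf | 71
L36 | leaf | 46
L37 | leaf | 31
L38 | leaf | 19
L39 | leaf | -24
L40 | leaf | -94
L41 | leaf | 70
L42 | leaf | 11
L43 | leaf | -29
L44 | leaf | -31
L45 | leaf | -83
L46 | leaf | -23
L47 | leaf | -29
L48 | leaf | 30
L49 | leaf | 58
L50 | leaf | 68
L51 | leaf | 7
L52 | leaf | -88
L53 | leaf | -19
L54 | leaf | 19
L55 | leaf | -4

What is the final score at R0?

N (Gita): max(-57, -15, 38) = 38
P (Gita): max(-96, 99, -46) = 99
Q (Gita): max(-83, -14) = -14
D (Wren): min(38, 99, -14) = -14
R (Gita): max(10, 0) = 10
S (Gita): max(13, 17, -13) = 17
T (Gita): max(-70, -2) = -2
E (Wren): min(10, 17, -44, -2) = -44
A (Gita): max(-14, -44) = -14
U (Gita): max(40, 63, -2) = 63
V (Gita): max(56, -15) = 56
F (Wren): min(63, 56) = 56
W (Gita): max(20, 4) = 20
G (Wren): min(20, 39) = 20
X (Gita): max(38, -16, -77, 73) = 73
Y (Gita): max(56, 50) = 56
H (Wren): min(73, -84, 56) = -84
Z (Gita): max(-1, -68) = -1
AA (Gita): max(22, 71, 46) = 71
J (Wren): min(-1, 71) = -1
B (Gita): max(56, 20, -84, -1) = 56
AB (Gita): max(31, 19, -24) = 31
AC (Gita): max(-94, 70, 11) = 70
K (Wren): min(31, 70) = 31
AD (Gita): max(-29, -31, -83) = -29
AE (Gita): max(-23, -29) = -23
AF (Gita): max(30, 58, 68) = 68
L (Wren): min(-29, -23, 68) = -29
AG (Gita): max(7, -88) = 7
AH (Gita): max(-19, 19, -4) = 19
M (Wren): min(7, 19) = 7
C (Gita): max(31, -29, 7) = 31
R0 (Wren): min(-14, 56, 31) = -14

-14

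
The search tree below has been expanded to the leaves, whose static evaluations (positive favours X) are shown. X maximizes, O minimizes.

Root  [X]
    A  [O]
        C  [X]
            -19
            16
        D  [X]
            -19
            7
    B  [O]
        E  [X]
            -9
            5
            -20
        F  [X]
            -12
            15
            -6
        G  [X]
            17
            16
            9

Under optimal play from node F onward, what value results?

15

F (X): max(-12, 15, -6) = 15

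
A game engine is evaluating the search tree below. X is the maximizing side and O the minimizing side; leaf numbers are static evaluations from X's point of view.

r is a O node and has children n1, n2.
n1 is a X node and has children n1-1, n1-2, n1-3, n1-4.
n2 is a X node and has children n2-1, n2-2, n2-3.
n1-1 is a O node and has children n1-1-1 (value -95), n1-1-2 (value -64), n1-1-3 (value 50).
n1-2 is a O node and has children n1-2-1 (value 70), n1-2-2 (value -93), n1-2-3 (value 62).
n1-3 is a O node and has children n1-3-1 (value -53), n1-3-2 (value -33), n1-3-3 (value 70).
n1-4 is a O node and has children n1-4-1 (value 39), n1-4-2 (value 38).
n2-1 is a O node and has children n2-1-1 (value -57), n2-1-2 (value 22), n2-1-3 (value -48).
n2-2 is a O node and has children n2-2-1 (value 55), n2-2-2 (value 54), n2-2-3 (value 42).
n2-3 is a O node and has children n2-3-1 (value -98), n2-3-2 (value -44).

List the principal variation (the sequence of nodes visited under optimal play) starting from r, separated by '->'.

r -> n1 -> n1-4 -> n1-4-2

n1-1 (O): min(-95, -64, 50) = -95
n1-2 (O): min(70, -93, 62) = -93
n1-3 (O): min(-53, -33, 70) = -53
n1-4 (O): min(39, 38) = 38
n1 (X): max(-95, -93, -53, 38) = 38
n2-1 (O): min(-57, 22, -48) = -57
n2-2 (O): min(55, 54, 42) = 42
n2-3 (O): min(-98, -44) = -98
n2 (X): max(-57, 42, -98) = 42
r (O): min(38, 42) = 38
At r, O picks n1 (lowest: 38).
At n1, X picks n1-4 (highest: 38).
At n1-4, O picks n1-4-2 (lowest: 38).
Terminal value 38.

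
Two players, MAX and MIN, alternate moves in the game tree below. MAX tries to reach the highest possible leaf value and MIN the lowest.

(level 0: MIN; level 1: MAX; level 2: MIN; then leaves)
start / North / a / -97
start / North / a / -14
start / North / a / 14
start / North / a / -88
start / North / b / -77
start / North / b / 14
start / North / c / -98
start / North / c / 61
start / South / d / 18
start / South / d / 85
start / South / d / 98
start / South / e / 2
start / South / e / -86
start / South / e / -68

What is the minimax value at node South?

18

d (MIN): min(18, 85, 98) = 18
e (MIN): min(2, -86, -68) = -86
South (MAX): max(18, -86) = 18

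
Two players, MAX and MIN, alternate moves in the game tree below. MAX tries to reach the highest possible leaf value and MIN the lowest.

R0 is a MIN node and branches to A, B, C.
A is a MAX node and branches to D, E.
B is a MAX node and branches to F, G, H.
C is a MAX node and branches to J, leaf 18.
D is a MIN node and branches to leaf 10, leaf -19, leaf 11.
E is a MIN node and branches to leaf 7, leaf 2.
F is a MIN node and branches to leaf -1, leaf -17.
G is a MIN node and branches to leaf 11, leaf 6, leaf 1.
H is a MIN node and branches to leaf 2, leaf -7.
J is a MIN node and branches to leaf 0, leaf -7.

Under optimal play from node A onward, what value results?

D (MIN): min(10, -19, 11) = -19
E (MIN): min(7, 2) = 2
A (MAX): max(-19, 2) = 2

2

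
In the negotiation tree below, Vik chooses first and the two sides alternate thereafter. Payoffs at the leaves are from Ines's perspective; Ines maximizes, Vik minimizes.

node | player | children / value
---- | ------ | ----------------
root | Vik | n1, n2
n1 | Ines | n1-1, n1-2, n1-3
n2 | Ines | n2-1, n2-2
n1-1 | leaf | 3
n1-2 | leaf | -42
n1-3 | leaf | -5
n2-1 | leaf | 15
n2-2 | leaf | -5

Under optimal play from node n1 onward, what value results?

3

n1 (Ines): max(3, -42, -5) = 3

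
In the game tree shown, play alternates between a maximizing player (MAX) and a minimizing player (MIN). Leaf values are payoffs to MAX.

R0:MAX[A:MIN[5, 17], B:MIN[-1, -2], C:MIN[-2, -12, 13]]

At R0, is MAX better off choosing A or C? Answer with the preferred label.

A (MIN): min(5, 17) = 5
C (MIN): min(-2, -12, 13) = -12
MAX prefers the higher value; A=5, C=-12. A is better since 5 > -12.

A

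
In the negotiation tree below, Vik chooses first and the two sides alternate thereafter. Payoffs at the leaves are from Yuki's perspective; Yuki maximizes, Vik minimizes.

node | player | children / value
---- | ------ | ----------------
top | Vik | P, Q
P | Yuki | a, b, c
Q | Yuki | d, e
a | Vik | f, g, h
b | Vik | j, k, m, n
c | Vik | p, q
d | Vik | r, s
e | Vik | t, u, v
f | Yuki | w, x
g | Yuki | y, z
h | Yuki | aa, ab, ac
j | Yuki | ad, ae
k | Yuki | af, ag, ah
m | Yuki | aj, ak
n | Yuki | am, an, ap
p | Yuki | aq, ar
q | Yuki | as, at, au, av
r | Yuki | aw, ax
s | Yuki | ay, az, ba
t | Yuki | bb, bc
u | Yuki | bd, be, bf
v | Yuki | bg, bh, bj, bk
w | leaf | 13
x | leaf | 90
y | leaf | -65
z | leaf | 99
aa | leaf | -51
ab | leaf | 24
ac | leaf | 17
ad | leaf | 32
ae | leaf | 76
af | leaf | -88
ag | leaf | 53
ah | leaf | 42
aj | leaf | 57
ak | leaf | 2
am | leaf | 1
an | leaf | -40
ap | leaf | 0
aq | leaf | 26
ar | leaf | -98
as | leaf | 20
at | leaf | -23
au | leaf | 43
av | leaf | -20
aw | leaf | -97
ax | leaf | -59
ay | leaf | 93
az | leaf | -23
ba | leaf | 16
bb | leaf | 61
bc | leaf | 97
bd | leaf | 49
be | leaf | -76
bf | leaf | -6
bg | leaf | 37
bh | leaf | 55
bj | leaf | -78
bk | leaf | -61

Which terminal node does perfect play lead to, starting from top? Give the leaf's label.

f (Yuki): max(13, 90) = 90
g (Yuki): max(-65, 99) = 99
h (Yuki): max(-51, 24, 17) = 24
a (Vik): min(90, 99, 24) = 24
j (Yuki): max(32, 76) = 76
k (Yuki): max(-88, 53, 42) = 53
m (Yuki): max(57, 2) = 57
n (Yuki): max(1, -40, 0) = 1
b (Vik): min(76, 53, 57, 1) = 1
p (Yuki): max(26, -98) = 26
q (Yuki): max(20, -23, 43, -20) = 43
c (Vik): min(26, 43) = 26
P (Yuki): max(24, 1, 26) = 26
r (Yuki): max(-97, -59) = -59
s (Yuki): max(93, -23, 16) = 93
d (Vik): min(-59, 93) = -59
t (Yuki): max(61, 97) = 97
u (Yuki): max(49, -76, -6) = 49
v (Yuki): max(37, 55, -78, -61) = 55
e (Vik): min(97, 49, 55) = 49
Q (Yuki): max(-59, 49) = 49
top (Vik): min(26, 49) = 26
At top, Vik picks P (lowest: 26).
At P, Yuki picks c (highest: 26).
At c, Vik picks p (lowest: 26).
At p, Yuki picks aq (highest: 26).
Terminal value 26.

aq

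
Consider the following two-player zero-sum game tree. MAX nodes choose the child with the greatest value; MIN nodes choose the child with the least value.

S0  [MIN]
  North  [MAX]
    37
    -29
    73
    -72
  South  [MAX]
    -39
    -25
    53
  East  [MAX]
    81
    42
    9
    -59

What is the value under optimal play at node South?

South (MAX): max(-39, -25, 53) = 53

53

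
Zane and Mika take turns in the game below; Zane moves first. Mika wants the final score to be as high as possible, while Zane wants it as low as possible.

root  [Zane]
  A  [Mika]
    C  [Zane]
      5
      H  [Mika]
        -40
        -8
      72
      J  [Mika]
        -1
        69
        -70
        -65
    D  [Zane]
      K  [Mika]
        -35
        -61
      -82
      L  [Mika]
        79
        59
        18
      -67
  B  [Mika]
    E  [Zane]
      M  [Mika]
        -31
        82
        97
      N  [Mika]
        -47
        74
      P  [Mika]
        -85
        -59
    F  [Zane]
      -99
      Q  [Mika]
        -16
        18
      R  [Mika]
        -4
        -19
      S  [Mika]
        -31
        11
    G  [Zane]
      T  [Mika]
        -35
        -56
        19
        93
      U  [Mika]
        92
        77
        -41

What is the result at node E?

-59

M (Mika): max(-31, 82, 97) = 97
N (Mika): max(-47, 74) = 74
P (Mika): max(-85, -59) = -59
E (Zane): min(97, 74, -59) = -59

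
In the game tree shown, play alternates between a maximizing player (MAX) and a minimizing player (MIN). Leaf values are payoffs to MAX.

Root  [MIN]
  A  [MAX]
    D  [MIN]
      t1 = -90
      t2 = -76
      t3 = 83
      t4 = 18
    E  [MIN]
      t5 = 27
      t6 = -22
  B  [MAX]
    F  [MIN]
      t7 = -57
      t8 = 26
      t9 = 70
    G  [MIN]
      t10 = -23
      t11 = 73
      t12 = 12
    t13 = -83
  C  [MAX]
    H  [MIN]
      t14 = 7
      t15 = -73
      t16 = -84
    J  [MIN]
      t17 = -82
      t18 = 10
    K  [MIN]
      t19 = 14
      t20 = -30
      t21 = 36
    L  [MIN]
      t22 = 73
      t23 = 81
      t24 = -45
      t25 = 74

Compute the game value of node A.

-22

D (MIN): min(-90, -76, 83, 18) = -90
E (MIN): min(27, -22) = -22
A (MAX): max(-90, -22) = -22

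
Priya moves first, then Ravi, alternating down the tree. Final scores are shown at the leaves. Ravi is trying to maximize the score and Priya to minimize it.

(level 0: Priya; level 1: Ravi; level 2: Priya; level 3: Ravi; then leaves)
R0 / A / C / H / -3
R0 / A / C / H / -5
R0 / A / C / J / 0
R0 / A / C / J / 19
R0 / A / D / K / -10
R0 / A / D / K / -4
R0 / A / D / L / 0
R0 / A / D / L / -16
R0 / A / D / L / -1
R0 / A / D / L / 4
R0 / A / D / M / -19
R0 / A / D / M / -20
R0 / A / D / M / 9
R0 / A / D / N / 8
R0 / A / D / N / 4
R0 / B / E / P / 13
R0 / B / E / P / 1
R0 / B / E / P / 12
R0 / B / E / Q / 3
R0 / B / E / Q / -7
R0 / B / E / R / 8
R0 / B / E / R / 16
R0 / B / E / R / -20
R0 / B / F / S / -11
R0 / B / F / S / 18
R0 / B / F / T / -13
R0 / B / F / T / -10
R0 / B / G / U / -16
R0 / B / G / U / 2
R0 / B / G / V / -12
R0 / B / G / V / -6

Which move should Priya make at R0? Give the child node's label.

A

H (Ravi): max(-3, -5) = -3
J (Ravi): max(0, 19) = 19
C (Priya): min(-3, 19) = -3
K (Ravi): max(-10, -4) = -4
L (Ravi): max(0, -16, -1, 4) = 4
M (Ravi): max(-19, -20, 9) = 9
N (Ravi): max(8, 4) = 8
D (Priya): min(-4, 4, 9, 8) = -4
A (Ravi): max(-3, -4) = -3
P (Ravi): max(13, 1, 12) = 13
Q (Ravi): max(3, -7) = 3
R (Ravi): max(8, 16, -20) = 16
E (Priya): min(13, 3, 16) = 3
S (Ravi): max(-11, 18) = 18
T (Ravi): max(-13, -10) = -10
F (Priya): min(18, -10) = -10
U (Ravi): max(-16, 2) = 2
V (Ravi): max(-12, -6) = -6
G (Priya): min(2, -6) = -6
B (Ravi): max(3, -10, -6) = 3
R0 (Priya): min(-3, 3) = -3
Priya at R0 wants the lowest of {A=-3, B=3}, so chooses A.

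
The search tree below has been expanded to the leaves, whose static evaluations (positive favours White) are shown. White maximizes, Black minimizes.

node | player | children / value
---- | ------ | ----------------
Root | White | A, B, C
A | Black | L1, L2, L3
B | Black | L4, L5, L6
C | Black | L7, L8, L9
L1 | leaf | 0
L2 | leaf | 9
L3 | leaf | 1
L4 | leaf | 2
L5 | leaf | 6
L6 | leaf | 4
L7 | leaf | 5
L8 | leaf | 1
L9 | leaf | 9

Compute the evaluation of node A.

A (Black): min(0, 9, 1) = 0

0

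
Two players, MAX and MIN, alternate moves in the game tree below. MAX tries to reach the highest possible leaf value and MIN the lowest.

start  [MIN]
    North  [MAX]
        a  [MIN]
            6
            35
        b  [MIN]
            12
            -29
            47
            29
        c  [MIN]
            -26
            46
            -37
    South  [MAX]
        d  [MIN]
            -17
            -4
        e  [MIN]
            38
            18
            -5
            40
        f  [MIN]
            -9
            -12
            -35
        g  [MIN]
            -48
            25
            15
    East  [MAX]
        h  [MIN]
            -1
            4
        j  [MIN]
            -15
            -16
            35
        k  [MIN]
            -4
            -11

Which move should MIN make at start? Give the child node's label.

South

a (MIN): min(6, 35) = 6
b (MIN): min(12, -29, 47, 29) = -29
c (MIN): min(-26, 46, -37) = -37
North (MAX): max(6, -29, -37) = 6
d (MIN): min(-17, -4) = -17
e (MIN): min(38, 18, -5, 40) = -5
f (MIN): min(-9, -12, -35) = -35
g (MIN): min(-48, 25, 15) = -48
South (MAX): max(-17, -5, -35, -48) = -5
h (MIN): min(-1, 4) = -1
j (MIN): min(-15, -16, 35) = -16
k (MIN): min(-4, -11) = -11
East (MAX): max(-1, -16, -11) = -1
start (MIN): min(6, -5, -1) = -5
MIN at start wants the lowest of {North=6, South=-5, East=-1}, so chooses South.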